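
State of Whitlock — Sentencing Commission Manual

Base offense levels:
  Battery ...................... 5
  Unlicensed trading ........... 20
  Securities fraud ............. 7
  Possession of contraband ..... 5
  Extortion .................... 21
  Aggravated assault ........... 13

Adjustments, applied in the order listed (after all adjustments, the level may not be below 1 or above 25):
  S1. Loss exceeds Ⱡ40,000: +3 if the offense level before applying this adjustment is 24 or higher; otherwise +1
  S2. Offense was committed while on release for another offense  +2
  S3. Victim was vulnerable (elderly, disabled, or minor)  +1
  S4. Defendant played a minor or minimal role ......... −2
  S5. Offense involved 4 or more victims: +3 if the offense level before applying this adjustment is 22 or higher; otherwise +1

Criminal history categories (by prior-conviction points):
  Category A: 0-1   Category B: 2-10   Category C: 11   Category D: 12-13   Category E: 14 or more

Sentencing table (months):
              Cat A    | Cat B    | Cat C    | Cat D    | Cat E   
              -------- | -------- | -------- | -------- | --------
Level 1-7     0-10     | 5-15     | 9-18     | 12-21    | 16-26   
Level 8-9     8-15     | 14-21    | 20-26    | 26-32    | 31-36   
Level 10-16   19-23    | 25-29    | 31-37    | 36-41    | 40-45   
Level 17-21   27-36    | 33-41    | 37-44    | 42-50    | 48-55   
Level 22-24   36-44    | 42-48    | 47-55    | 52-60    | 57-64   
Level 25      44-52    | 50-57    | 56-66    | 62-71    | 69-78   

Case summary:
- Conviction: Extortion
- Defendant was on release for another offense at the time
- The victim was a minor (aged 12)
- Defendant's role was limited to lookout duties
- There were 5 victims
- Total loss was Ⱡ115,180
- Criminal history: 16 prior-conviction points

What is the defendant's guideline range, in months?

Base offense level for extortion: 21.
S1 applies (level before this adjustment is 21 < 24, so +1): 21 + 1 = 22.
S2 applies: 22 + 2 = 24.
S3 applies: 24 + 1 = 25.
S4 applies: 25 − 2 = 23.
S5 applies (level before this adjustment is 23 ≥ 22, so +3): 23 + 3 = 26.
Level 26 exceeds the maximum of 25; capped at 25.
Final offense level: 25.
Criminal history: 16 prior points → Category E (14+).
Level 25 falls in the 25 band.
Grid: Level 25 × Category E = 69-78 months.

69-78 months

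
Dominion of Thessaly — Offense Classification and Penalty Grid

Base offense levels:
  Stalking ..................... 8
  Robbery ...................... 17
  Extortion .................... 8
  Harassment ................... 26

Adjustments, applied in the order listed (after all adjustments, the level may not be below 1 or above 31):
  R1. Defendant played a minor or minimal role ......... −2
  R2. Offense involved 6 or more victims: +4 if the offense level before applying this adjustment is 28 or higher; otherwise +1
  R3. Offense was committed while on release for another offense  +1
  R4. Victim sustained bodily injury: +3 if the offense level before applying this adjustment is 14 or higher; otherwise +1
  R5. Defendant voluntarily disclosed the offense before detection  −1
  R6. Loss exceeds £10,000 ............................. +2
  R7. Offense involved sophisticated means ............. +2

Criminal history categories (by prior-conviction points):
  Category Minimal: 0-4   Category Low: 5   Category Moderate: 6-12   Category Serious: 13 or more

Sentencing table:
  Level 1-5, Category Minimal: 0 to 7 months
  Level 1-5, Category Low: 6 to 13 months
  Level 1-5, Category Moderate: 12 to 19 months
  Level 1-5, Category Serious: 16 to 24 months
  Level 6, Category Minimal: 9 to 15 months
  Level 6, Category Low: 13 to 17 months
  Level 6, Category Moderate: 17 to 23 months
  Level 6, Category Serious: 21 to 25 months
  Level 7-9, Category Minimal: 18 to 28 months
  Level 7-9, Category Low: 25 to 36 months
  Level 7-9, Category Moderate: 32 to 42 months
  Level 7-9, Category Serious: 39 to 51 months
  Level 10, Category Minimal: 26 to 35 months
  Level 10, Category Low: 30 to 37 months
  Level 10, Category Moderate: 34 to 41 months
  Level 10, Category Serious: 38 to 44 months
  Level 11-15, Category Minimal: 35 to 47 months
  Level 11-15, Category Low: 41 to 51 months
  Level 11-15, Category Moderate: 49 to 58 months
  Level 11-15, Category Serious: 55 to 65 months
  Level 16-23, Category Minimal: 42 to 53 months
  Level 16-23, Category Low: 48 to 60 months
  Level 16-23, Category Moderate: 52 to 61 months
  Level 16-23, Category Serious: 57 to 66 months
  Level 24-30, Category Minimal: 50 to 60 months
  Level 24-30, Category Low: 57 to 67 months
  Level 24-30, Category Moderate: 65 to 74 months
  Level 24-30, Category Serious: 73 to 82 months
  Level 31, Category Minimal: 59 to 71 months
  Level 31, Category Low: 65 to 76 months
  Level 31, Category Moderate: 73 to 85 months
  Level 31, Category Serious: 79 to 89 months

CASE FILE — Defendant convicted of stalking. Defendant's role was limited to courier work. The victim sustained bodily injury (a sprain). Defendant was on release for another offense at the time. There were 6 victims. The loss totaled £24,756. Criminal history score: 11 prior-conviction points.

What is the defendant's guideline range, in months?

Base offense level for stalking: 8.
R1 applies: 8 − 2 = 6.
R2 applies (level before this adjustment is 6 < 28, so +1): 6 + 1 = 7.
R3 applies: 7 + 1 = 8.
R4 applies (level before this adjustment is 8 < 14, so +1): 8 + 1 = 9.
R6 applies: 9 + 2 = 11.
Final offense level: 11.
Criminal history: 11 prior points → Category Moderate (6-12).
Level 11 falls in the 11-15 band.
Grid: Level 11-15 × Category Moderate = 49-58 months.

49-58 months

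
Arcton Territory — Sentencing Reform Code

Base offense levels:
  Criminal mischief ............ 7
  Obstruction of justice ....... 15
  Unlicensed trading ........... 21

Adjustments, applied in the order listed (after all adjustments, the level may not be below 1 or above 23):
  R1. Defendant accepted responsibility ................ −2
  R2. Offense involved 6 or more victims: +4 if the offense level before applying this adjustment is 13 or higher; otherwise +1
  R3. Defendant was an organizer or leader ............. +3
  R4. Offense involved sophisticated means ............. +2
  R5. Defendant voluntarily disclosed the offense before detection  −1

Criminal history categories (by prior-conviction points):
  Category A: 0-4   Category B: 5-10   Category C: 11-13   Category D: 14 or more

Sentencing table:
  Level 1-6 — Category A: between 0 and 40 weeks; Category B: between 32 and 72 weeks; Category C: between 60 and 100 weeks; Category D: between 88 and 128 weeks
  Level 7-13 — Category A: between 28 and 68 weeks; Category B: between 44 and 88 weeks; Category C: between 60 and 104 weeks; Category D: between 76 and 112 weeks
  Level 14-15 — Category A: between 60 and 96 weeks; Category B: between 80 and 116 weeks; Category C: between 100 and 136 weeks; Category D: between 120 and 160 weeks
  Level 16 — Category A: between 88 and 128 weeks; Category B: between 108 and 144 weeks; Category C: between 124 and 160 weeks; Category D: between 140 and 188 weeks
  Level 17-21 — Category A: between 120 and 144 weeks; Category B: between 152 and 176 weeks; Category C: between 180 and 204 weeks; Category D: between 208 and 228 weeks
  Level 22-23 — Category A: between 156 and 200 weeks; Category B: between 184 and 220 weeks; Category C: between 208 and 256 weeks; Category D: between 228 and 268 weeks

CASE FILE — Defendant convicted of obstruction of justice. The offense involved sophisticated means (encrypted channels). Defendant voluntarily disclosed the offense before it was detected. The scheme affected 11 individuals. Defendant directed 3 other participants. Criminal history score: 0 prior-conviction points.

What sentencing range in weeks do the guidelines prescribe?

156-200 weeks

Base offense level for obstruction of justice: 15.
R2 applies (level before this adjustment is 15 ≥ 13, so +4): 15 + 4 = 19.
R3 applies: 19 + 3 = 22.
R4 applies: 22 + 2 = 24.
R5 applies: 24 − 1 = 23.
Final offense level: 23.
Criminal history: 0 prior points → Category A (0-4).
Level 23 falls in the 22-23 band.
Grid: Level 22-23 × Category A = 156-200 weeks.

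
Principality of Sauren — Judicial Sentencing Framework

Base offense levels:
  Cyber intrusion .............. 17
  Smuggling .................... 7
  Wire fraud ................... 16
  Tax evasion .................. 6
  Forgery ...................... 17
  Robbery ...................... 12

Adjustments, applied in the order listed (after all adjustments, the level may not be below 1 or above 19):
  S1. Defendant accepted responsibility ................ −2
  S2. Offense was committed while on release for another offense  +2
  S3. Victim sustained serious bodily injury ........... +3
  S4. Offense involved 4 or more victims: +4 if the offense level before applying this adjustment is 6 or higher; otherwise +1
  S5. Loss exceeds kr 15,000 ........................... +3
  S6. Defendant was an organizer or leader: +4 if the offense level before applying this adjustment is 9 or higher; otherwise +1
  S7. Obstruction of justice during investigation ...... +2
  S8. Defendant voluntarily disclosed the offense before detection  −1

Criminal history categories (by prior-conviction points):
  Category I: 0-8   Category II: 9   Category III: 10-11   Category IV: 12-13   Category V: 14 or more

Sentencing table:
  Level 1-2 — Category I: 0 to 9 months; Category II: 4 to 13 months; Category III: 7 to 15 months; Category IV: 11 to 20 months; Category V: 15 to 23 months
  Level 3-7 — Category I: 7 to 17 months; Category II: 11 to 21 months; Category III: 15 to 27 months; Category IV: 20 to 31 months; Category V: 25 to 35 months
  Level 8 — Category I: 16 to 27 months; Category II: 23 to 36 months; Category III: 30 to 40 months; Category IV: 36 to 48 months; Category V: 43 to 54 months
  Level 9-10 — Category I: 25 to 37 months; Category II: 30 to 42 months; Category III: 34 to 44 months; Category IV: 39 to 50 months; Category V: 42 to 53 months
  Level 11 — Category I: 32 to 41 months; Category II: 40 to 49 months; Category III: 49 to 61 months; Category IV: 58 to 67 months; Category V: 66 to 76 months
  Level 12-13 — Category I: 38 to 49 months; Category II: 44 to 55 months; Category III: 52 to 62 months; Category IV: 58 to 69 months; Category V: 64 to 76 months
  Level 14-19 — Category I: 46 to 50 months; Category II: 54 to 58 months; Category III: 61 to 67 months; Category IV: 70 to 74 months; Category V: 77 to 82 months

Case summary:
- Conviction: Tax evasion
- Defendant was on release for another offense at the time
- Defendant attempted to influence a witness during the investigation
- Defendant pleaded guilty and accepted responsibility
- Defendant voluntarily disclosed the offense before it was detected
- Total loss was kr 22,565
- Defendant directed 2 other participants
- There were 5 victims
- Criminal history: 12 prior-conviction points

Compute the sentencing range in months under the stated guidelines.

Base offense level for tax evasion: 6.
S1 applies: 6 − 2 = 4.
S2 applies: 4 + 2 = 6.
S3 does not apply.
S4 applies (level before this adjustment is 6 ≥ 6, so +4): 6 + 4 = 10.
S5 applies: 10 + 3 = 13.
S6 applies (level before this adjustment is 13 ≥ 9, so +4): 13 + 4 = 17.
S7 applies: 17 + 2 = 19.
S8 applies: 19 − 1 = 18.
Final offense level: 18.
Criminal history: 12 prior points → Category IV (12-13).
Level 18 falls in the 14-19 band.
Grid: Level 14-19 × Category IV = 70-74 months.

70-74 months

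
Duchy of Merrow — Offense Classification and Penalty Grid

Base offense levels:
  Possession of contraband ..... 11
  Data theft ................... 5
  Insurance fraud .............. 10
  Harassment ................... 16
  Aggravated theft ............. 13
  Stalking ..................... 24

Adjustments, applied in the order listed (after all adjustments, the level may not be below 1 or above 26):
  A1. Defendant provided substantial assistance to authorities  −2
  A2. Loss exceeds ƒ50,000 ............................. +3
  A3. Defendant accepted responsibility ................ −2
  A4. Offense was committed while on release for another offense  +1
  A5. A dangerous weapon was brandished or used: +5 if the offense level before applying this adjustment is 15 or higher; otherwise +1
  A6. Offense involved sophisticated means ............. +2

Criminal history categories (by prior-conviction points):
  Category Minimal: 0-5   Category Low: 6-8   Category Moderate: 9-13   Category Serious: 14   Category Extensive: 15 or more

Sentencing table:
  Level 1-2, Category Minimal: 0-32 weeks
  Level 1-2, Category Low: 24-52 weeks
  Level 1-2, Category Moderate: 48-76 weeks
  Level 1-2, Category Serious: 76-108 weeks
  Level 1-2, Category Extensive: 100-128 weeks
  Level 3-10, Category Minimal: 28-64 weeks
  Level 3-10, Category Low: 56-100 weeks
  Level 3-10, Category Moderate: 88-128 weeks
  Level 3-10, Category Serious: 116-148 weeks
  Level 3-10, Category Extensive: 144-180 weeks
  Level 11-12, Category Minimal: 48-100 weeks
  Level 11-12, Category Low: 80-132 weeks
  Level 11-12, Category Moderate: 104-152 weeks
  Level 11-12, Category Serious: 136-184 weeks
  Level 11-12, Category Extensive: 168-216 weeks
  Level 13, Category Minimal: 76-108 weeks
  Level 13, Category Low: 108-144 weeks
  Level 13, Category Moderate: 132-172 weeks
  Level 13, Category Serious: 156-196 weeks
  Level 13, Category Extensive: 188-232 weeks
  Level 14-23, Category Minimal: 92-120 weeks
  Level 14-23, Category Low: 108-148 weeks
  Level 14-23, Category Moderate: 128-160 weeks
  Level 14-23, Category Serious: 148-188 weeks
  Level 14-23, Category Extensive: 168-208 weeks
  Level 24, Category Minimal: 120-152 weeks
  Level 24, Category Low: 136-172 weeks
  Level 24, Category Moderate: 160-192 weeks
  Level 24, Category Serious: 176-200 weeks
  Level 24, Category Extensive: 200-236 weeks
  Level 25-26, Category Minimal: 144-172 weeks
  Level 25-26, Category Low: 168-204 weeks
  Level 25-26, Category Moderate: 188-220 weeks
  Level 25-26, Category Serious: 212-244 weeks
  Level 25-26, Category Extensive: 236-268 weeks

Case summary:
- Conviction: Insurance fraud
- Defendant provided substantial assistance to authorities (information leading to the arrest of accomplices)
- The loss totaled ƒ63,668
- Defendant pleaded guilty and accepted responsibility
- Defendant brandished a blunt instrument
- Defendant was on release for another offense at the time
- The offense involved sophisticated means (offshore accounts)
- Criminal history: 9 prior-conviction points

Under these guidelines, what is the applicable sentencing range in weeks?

Base offense level for insurance fraud: 10.
A1 applies: 10 − 2 = 8.
A2 applies: 8 + 3 = 11.
A3 applies: 11 − 2 = 9.
A4 applies: 9 + 1 = 10.
A5 applies (level before this adjustment is 10 < 15, so +1): 10 + 1 = 11.
A6 applies: 11 + 2 = 13.
Final offense level: 13.
Criminal history: 9 prior points → Category Moderate (9-13).
Level 13 falls in the 13 band.
Grid: Level 13 × Category Moderate = 132-172 weeks.

132-172 weeks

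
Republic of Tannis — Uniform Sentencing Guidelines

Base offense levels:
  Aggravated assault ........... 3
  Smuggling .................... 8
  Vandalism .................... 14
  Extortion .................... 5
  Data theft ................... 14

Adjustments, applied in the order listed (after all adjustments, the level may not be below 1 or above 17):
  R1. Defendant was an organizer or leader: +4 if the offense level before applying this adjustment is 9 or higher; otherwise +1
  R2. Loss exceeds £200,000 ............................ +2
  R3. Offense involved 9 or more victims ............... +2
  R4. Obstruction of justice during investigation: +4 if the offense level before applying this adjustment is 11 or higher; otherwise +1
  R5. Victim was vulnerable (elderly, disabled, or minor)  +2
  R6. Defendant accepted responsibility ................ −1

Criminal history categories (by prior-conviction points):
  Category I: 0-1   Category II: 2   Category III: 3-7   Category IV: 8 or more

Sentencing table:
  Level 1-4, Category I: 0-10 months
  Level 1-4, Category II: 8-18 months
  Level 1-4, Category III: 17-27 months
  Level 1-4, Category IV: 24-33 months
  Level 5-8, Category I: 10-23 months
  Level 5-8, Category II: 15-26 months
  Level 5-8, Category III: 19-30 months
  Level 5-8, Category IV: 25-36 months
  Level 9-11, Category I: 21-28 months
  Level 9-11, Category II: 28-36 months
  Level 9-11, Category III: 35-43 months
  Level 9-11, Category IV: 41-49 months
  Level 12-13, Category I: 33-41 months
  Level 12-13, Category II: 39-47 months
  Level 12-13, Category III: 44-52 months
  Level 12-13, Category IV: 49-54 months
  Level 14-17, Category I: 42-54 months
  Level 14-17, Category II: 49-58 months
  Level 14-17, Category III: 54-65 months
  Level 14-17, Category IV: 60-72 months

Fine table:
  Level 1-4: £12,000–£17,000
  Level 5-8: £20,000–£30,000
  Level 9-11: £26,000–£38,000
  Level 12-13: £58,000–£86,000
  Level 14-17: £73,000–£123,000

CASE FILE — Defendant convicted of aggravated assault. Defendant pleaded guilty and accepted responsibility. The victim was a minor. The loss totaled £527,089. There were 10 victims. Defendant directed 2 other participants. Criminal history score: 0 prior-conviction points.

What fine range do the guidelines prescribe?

£26,000–£38,000

Base offense level for aggravated assault: 3.
R1 applies (level before this adjustment is 3 < 9, so +1): 3 + 1 = 4.
R2 applies: 4 + 2 = 6.
R3 applies: 6 + 2 = 8.
R5 applies: 8 + 2 = 10.
R6 applies: 10 − 1 = 9.
Final offense level: 9.
Level 9 falls in the 9-11 band.
Fine table: Level 9-11 → £26,000–£38,000.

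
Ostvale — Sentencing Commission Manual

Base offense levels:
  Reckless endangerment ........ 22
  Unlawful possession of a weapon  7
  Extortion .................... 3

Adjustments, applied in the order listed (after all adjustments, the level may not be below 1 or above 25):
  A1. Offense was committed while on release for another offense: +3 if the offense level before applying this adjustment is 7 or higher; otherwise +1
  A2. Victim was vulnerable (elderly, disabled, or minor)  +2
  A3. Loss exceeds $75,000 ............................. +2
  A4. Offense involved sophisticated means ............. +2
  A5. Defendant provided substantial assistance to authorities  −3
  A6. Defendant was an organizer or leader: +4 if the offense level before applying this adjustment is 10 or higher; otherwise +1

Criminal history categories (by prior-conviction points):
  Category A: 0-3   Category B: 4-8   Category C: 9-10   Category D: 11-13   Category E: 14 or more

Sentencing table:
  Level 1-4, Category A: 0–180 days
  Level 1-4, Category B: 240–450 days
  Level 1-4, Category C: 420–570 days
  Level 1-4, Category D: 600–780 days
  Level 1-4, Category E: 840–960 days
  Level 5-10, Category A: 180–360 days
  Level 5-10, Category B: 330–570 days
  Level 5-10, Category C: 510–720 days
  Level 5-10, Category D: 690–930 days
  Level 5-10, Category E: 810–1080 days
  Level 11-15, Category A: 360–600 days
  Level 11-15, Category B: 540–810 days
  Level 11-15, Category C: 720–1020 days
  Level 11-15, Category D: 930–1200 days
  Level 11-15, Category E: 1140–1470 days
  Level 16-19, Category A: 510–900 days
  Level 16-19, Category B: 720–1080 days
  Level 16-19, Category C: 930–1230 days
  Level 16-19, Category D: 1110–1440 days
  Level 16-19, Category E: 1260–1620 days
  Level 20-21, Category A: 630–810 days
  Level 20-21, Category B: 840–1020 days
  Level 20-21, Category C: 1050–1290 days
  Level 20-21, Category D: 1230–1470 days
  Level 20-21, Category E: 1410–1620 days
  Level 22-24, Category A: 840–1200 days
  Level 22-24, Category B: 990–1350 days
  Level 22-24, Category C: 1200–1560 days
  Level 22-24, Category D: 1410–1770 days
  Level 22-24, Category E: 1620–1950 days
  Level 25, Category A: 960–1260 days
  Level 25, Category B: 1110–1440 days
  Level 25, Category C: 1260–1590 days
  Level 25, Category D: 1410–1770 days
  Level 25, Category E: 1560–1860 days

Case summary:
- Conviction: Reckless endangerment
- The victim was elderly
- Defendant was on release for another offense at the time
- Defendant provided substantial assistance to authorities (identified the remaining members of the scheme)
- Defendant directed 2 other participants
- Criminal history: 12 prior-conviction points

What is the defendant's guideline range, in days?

Base offense level for reckless endangerment: 22.
A1 applies (level before this adjustment is 22 ≥ 7, so +3): 22 + 3 = 25.
A2 applies: 25 + 2 = 27.
A4 does not apply.
A5 applies: 27 − 3 = 24.
A6 applies (level before this adjustment is 24 ≥ 10, so +4): 24 + 4 = 28.
Level 28 exceeds the maximum of 25; capped at 25.
Final offense level: 25.
Criminal history: 12 prior points → Category D (11-13).
Level 25 falls in the 25 band.
Grid: Level 25 × Category D = 1410-1770 days.

1410-1770 days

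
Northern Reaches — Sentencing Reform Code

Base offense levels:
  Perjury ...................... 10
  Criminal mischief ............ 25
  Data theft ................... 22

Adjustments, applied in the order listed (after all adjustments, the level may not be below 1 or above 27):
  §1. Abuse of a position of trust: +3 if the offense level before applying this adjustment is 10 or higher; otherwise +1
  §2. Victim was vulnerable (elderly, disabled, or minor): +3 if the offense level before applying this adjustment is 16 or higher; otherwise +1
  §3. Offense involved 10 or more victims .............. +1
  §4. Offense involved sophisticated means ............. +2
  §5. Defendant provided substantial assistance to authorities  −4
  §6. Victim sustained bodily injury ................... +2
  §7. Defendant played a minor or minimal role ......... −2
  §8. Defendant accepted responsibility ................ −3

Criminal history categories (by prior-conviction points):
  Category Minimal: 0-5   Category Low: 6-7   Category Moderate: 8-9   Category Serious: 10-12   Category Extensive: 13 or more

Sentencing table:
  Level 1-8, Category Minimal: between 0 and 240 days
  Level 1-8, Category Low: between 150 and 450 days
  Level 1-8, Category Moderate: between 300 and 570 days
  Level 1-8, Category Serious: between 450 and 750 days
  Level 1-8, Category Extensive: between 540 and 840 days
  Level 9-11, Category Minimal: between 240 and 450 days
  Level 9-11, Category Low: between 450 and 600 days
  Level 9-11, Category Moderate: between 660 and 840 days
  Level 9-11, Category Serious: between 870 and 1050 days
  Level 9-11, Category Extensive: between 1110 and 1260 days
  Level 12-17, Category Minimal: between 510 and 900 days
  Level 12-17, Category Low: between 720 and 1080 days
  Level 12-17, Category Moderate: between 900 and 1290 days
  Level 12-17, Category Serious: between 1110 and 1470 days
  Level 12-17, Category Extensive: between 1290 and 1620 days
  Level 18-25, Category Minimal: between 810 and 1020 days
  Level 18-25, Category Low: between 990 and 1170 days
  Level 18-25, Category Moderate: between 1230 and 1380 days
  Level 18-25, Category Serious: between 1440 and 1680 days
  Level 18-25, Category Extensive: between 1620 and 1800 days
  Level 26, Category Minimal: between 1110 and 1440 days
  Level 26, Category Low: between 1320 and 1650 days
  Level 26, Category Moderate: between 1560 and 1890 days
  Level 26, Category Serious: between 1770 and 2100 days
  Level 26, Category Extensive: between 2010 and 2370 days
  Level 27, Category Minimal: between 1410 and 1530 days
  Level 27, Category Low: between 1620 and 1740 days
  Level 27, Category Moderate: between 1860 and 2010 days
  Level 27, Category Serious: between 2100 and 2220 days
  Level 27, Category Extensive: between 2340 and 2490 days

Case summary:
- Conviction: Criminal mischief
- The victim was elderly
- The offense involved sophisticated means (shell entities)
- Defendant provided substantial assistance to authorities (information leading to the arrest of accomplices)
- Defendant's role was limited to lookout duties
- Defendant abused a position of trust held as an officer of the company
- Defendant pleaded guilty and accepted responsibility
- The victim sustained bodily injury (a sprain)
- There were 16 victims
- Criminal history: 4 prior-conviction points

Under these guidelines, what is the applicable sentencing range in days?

Base offense level for criminal mischief: 25.
§1 applies (level before this adjustment is 25 ≥ 10, so +3): 25 + 3 = 28.
§2 applies (level before this adjustment is 28 ≥ 16, so +3): 28 + 3 = 31.
§3 applies: 31 + 1 = 32.
§4 applies: 32 + 2 = 34.
§5 applies: 34 − 4 = 30.
§6 applies: 30 + 2 = 32.
§7 applies: 32 − 2 = 30.
§8 applies: 30 − 3 = 27.
Final offense level: 27.
Criminal history: 4 prior points → Category Minimal (0-5).
Level 27 falls in the 27 band.
Grid: Level 27 × Category Minimal = 1410-1530 days.

1410-1530 days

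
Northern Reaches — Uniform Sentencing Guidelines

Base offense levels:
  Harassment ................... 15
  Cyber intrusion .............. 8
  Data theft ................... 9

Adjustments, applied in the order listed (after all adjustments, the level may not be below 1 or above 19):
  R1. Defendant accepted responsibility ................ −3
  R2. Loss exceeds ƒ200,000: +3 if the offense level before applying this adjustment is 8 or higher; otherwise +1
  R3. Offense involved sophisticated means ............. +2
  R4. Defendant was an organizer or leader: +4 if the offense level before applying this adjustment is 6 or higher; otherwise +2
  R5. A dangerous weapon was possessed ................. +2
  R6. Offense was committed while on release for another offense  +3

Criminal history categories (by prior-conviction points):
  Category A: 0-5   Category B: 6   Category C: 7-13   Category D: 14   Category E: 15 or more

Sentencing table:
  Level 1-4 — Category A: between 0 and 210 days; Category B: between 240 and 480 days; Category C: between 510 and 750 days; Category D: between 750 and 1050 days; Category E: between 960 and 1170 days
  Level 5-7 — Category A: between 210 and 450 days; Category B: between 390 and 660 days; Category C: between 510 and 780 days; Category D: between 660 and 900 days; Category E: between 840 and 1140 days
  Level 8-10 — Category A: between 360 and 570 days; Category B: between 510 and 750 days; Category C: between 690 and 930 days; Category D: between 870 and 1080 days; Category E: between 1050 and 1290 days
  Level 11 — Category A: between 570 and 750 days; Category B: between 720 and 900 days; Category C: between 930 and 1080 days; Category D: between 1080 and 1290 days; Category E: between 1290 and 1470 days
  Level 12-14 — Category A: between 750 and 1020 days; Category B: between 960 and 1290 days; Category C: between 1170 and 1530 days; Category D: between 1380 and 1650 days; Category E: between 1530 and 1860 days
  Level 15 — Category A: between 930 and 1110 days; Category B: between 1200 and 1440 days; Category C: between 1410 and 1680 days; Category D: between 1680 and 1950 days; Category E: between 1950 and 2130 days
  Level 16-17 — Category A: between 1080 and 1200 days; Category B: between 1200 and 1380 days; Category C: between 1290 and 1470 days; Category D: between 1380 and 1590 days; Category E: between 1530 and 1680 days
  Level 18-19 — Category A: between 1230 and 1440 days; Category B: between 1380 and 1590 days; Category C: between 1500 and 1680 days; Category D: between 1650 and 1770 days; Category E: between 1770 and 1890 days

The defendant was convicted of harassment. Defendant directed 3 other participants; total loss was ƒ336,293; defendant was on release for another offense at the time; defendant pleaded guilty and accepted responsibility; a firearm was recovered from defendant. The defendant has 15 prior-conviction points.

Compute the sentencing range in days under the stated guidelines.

1770-1890 days

Base offense level for harassment: 15.
R1 applies: 15 − 3 = 12.
R2 applies (level before this adjustment is 12 ≥ 8, so +3): 12 + 3 = 15.
R4 applies (level before this adjustment is 15 ≥ 6, so +4): 15 + 4 = 19.
R5 applies: 19 + 2 = 21.
R6 applies: 21 + 3 = 24.
Level 24 exceeds the maximum of 19; capped at 19.
Final offense level: 19.
Criminal history: 15 prior points → Category E (15+).
Level 19 falls in the 18-19 band.
Grid: Level 18-19 × Category E = 1770-1890 days.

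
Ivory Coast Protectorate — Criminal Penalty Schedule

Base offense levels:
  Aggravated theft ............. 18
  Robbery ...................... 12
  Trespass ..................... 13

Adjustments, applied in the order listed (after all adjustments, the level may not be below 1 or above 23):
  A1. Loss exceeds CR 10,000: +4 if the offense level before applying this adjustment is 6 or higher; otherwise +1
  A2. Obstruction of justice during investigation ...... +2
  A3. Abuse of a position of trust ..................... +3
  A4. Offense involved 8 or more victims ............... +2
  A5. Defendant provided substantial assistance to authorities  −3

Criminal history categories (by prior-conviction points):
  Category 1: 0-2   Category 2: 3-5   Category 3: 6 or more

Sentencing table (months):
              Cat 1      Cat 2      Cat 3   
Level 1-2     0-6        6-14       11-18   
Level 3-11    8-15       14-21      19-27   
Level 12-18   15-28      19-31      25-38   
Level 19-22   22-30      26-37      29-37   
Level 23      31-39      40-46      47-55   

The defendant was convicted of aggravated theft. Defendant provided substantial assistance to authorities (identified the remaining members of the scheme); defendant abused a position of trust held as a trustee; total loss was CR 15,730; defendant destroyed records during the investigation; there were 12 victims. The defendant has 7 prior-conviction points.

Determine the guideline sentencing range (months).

Base offense level for aggravated theft: 18.
A1 applies (level before this adjustment is 18 ≥ 6, so +4): 18 + 4 = 22.
A2 applies: 22 + 2 = 24.
A3 applies: 24 + 3 = 27.
A4 applies: 27 + 2 = 29.
A5 applies: 29 − 3 = 26.
Level 26 exceeds the maximum of 23; capped at 23.
Final offense level: 23.
Criminal history: 7 prior points → Category 3 (6+).
Level 23 falls in the 23 band.
Grid: Level 23 × Category 3 = 47-55 months.

47-55 months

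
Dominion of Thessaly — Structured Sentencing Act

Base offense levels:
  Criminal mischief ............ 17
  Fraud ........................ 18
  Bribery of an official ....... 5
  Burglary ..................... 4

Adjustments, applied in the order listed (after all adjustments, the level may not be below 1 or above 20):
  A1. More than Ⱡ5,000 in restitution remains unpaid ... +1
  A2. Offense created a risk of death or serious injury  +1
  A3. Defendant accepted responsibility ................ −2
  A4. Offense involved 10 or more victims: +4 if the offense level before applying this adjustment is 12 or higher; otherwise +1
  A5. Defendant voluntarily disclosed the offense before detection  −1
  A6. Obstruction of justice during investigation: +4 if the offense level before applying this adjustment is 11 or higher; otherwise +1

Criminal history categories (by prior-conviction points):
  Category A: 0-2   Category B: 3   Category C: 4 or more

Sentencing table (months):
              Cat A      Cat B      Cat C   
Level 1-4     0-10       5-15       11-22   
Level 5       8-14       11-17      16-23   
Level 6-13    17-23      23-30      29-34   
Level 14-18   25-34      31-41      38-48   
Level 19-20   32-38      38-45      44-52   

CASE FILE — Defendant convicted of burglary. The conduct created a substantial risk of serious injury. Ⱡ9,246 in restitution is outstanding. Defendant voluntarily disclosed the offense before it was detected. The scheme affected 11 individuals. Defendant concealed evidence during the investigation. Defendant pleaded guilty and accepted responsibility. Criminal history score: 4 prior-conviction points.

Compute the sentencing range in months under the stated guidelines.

Base offense level for burglary: 4.
A1 applies: 4 + 1 = 5.
A2 applies: 5 + 1 = 6.
A3 applies: 6 − 2 = 4.
A4 applies (level before this adjustment is 4 < 12, so +1): 4 + 1 = 5.
A5 applies: 5 − 1 = 4.
A6 applies (level before this adjustment is 4 < 11, so +1): 4 + 1 = 5.
Final offense level: 5.
Criminal history: 4 prior points → Category C (4+).
Level 5 falls in the 5 band.
Grid: Level 5 × Category C = 16-23 months.

16-23 months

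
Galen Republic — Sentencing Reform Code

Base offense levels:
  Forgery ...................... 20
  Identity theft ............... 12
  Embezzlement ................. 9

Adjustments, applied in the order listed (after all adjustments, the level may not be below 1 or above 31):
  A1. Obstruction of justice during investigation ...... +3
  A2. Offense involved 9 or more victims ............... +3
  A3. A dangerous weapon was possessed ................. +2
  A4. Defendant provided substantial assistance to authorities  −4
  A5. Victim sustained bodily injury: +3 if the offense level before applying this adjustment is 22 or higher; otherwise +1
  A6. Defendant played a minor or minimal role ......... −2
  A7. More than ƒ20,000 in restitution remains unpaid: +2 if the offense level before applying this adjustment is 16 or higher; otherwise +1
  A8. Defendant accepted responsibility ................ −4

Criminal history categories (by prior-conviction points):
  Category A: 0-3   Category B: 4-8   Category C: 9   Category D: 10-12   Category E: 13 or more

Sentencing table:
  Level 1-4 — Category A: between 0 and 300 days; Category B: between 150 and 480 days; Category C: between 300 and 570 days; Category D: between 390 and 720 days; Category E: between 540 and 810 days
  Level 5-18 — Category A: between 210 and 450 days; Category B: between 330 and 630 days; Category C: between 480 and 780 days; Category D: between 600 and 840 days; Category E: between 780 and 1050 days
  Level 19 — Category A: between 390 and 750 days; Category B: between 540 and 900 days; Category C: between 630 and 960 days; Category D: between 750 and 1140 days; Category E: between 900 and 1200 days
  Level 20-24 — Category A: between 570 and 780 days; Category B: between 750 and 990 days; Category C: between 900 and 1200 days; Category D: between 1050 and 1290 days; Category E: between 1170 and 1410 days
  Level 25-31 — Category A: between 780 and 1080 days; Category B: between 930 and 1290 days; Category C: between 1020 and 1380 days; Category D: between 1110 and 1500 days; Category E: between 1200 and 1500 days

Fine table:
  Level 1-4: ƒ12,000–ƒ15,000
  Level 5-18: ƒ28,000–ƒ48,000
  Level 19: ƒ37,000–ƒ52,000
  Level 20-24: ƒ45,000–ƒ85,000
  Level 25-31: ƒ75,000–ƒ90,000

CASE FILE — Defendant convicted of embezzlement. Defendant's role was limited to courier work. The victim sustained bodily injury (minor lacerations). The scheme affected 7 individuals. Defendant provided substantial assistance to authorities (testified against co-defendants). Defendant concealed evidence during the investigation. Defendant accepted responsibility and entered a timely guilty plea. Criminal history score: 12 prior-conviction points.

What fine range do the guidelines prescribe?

Base offense level for embezzlement: 9.
A1 applies: 9 + 3 = 12.
A2 does not apply.
A4 applies: 12 − 4 = 8.
A5 applies (level before this adjustment is 8 < 22, so +1): 8 + 1 = 9.
A6 applies: 9 − 2 = 7.
A8 applies: 7 − 4 = 3.
Final offense level: 3.
Level 3 falls in the 1-4 band.
Fine table: Level 1-4 → ƒ12,000–ƒ15,000.

ƒ12,000–ƒ15,000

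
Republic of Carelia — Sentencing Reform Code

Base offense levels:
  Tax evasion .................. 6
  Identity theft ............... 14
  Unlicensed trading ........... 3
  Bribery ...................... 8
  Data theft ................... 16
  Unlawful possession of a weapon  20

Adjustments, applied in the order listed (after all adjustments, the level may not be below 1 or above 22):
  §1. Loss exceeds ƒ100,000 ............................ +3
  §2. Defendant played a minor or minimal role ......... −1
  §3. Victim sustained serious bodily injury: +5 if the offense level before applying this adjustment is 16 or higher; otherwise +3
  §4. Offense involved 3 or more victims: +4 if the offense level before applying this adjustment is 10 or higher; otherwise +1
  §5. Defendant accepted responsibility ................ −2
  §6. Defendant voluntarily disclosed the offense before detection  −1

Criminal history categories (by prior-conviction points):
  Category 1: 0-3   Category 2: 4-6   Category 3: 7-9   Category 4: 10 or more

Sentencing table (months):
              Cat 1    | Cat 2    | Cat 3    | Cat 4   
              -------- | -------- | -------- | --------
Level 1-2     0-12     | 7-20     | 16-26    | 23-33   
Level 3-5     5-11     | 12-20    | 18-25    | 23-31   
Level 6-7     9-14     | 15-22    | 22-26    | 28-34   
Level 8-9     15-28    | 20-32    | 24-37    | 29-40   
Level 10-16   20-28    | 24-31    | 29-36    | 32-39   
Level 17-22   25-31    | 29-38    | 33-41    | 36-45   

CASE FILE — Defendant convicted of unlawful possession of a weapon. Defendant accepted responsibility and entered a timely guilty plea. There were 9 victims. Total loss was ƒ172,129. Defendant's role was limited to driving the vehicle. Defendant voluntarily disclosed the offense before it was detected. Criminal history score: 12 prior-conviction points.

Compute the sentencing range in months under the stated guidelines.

36-45 months

Base offense level for unlawful possession of a weapon: 20.
§1 applies: 20 + 3 = 23.
§2 applies: 23 − 1 = 22.
§3 does not apply.
§4 applies (level before this adjustment is 22 ≥ 10, so +4): 22 + 4 = 26.
§5 applies: 26 − 2 = 24.
§6 applies: 24 − 1 = 23.
Level 23 exceeds the maximum of 22; capped at 22.
Final offense level: 22.
Criminal history: 12 prior points → Category 4 (10+).
Level 22 falls in the 17-22 band.
Grid: Level 17-22 × Category 4 = 36-45 months.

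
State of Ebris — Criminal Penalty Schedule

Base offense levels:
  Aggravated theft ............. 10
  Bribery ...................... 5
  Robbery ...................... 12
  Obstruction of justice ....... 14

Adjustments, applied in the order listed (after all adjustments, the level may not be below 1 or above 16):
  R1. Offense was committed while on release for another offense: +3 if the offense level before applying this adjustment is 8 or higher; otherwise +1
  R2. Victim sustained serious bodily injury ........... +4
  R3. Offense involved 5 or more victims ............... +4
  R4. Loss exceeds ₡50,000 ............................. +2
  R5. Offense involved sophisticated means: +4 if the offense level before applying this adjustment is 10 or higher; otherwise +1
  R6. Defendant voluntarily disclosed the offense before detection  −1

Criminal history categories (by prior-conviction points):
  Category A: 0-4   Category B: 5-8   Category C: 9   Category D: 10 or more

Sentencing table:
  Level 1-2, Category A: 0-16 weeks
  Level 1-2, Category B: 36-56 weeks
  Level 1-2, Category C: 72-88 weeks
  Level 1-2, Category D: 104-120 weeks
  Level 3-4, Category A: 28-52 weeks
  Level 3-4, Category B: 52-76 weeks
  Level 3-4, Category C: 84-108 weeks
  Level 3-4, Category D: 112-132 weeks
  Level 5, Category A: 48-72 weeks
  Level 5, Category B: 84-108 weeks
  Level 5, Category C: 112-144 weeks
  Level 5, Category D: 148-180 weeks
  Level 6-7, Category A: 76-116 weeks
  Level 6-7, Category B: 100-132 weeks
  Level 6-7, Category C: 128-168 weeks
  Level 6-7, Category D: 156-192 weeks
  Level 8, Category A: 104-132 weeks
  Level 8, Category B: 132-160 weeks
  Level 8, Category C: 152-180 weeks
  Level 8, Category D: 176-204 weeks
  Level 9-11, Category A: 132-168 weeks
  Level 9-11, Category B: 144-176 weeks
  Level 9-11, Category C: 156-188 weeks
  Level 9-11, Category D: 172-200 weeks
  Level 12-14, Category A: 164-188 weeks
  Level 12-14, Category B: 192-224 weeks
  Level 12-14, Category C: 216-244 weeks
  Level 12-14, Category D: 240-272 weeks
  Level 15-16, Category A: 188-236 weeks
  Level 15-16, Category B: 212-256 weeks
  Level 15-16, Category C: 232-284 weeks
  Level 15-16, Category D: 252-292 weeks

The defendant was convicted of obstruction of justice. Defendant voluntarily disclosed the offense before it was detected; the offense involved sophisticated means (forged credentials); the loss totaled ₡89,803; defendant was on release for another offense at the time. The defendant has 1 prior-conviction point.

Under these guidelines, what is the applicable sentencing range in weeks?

Base offense level for obstruction of justice: 14.
R1 applies (level before this adjustment is 14 ≥ 8, so +3): 14 + 3 = 17.
R3 does not apply.
R4 applies: 17 + 2 = 19.
R5 applies (level before this adjustment is 19 ≥ 10, so +4): 19 + 4 = 23.
R6 applies: 23 − 1 = 22.
Level 22 exceeds the maximum of 16; capped at 16.
Final offense level: 16.
Criminal history: 1 prior point → Category A (0-4).
Level 16 falls in the 15-16 band.
Grid: Level 15-16 × Category A = 188-236 weeks.

188-236 weeks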